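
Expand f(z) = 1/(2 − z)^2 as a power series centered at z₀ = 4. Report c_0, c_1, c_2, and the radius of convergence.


Let w = z − z₀, so z = z₀ + w.
Then 2 − z = 2 − (z₀ + w) = (2 − z₀) − w = -2 − w.
f(z) = 1/(-2 − w)^2 = (1/(-2)^2) · (1 − w/(-2))^{−2}.
By the binomial series (1−u)^{−2} = Σ_{n≥0} C(n+1, 1) u^n for |u|<1, with u = w/(-2):
  c_n = C(n+1, 1) / (-2)^(n+2).
  c_0 = 1/(-2)^2 = 1/4.
  c_1 = 2/(-2)^3 = -1/4.
  c_2 = 3/(-2)^4 = 3/16.
The series is valid for |w/d| < 1, i.e. |z − z₀| < |d|.
Radius of convergence: R = |2 − z₀| = |-2| = 2 (distance from z₀ to the singularity z = 2).

c_0 = 1/4, c_1 = -1/4, c_2 = 3/16; R = 2.


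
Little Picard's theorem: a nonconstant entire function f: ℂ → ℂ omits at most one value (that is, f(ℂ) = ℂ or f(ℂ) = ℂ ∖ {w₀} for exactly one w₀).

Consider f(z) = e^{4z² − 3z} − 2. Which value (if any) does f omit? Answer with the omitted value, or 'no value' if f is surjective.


Little Picard bounds the complement of f(ℂ) to at most one point.
The exponent g(z) = 4z² − 3z is a nonconstant polynomial, hence surjective onto ℂ. So e^{g(z)} takes every value in {e^w : w ∈ ℂ} = ℂ ∖ {0}. Adding -2 shifts the range to ℂ ∖ {-2}. f omits exactly -2.

Omitted value: -2.


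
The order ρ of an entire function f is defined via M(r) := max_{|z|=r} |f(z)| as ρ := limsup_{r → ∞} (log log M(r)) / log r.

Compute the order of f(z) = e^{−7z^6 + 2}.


|e^{−7z^6 + 2}| = e^{Re(-7·z^6) + 2} ≤ e^{7|z|^6 + 2} = e^{7r^6 + 2} on |z| = r, so ρ ≤ 6. Choosing z on |z|=r so that -7·z^6 is real positive (always possible by picking arg z appropriately) gives |f(z)| = e^{7r^6 + 2}, matching the bound. The additive constant 2 does not affect log log M(r) ~ 6·log r. Hence ρ = 6.
Therefore ρ = 6.

Order ρ = 6.


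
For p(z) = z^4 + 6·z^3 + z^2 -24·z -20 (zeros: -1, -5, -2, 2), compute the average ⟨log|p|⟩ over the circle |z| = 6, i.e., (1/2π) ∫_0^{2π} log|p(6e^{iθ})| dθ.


Zeros: -5, -2, -1, 2; r = 6.
Inside |z| < r: -5, -2, -1, 2. Outside (|z| ≥ r): ∅.
p(0) = -20, so log|p(0)| = log(20) = 2.9957.
Apply Jensen: I(r) = log|p(0)| + Σ_k log(r/|z_k|), summed over zeros inside |z| < r.
  log(r/|z_k|) for z_k = -1: log(6/1) = 1.7918
  log(r/|z_k|) for z_k = -5: log(6/5) = 0.1823
  log(r/|z_k|) for z_k = -2: log(6/2) = 1.0986
  log(r/|z_k|) for z_k = 2: log(6/2) = 1.0986
Sum over inside zeros: 4.1713.
I(r) = log|p(0)| + (inside sum) = 2.9957 + 4.1713 = 7.1670.
Closed form (all zeros inside, monic): I(r) = n·log(r) = 4·log(6) = 7.1670. ✓

I(r) ≈ 7.1670.


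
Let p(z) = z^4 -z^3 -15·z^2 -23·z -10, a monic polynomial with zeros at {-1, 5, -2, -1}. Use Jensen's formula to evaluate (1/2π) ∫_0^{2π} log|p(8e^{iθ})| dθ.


Zeros: -2, -1, -1, 5; r = 8.
Inside |z| < r: -2, -1, -1, 5. Outside (|z| ≥ r): ∅.
p(0) = -10, so log|p(0)| = log(10) = 2.3026.
Apply Jensen: I(r) = log|p(0)| + Σ_k log(r/|z_k|), summed over zeros inside |z| < r.
  log(r/|z_k|) for z_k = -1: log(8/1) = 2.0794
  log(r/|z_k|) for z_k = 5: log(8/5) = 0.4700
  log(r/|z_k|) for z_k = -2: log(8/2) = 1.3863
  log(r/|z_k|) for z_k = -1: log(8/1) = 2.0794
Sum over inside zeros: 6.0152.
I(r) = log|p(0)| + (inside sum) = 2.3026 + 6.0152 = 8.3178.
Closed form (all zeros inside, monic): I(r) = n·log(r) = 4·log(8) = 8.3178. ✓

I(r) ≈ 8.3178.


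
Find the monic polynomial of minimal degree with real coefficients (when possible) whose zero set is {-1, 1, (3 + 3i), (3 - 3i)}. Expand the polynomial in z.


The polynomial is p(z) = ∏_{α ∈ S} (z − α), where S = {-1, 1, (3 + 3i), (3 - 3i)}.
Expanding the product yields: p(z) = z^4 -6·z^3 + 17·z^2 + 6·z -18.
Note conjugate pairs combine to real quadratics: (z − (3+3i))(z − (3−3i)) = z² − 6z + 18.
The resulting polynomial has degree 4 and real coefficients as required.

p(z) = z^4 -6·z^3 + 17·z^2 + 6·z -18.


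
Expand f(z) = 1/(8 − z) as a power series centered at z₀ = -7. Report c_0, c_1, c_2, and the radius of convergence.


Let w = z − z₀, so z = z₀ + w.
Then 8 − z = 8 − (z₀ + w) = (8 − z₀) − w = 15 − w.
f(z) = 1/(15 − w) = (1/(15)) · 1/(1 − w/(15)) = Σ_{n≥0} w^n / (15)^(n+1).
So c_n = 1/(15)^(n+1):
  c_0 = 1/(15)^1 = 1/15.
  c_1 = 1/(15)^2 = 1/225.
  c_2 = 1/(15)^3 = 1/3375.
The series is valid for |w/d| < 1, i.e. |z − z₀| < |d|.
Radius of convergence: R = |8 − z₀| = |15| = 15 (distance from z₀ to the singularity z = 8).

c_0 = 1/15, c_1 = 1/225, c_2 = 1/3375; R = 15.


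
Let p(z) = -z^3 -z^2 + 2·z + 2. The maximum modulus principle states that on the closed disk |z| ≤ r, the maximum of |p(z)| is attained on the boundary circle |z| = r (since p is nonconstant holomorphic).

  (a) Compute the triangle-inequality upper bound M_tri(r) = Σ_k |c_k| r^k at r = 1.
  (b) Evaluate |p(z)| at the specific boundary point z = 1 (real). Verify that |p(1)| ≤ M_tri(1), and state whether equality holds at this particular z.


Coefficients: c_0 = 2, c_1 = 2, c_2 = -1, c_3 = -1. Radius r = 1.
Part (a). Triangle bound: M_tri(r) = Σ_k |c_k| r^k
  = |2|·1^0 + |2|·1^1 + |-1|·1^2 + |-1|·1^3
  = 2 + 2 + 1 + 1 = 6.
This bounds M(r) := max_{|z|=r} |p(z)| from above; equality holds iff all terms c_k z^k can be made to align in phase at a single z on |z|=r.
Part (b). At z = 1 (real, on the circle |z| = r):
  p(1) = (2)·1^0 + (2)·1^1 + (-1)·1^2 + (-1)·1^3 = 2.
  |p(1)| = 2.
Check: |p(1)| = 2 ≤ 6 = M_tri(1). ✓ Equality does not hold at z = 1 (the coefficients have mixed signs, so the terms do not all align in phase there).

M_tri(1) = 6; |p(1)| = 2; equality at z=1: no.


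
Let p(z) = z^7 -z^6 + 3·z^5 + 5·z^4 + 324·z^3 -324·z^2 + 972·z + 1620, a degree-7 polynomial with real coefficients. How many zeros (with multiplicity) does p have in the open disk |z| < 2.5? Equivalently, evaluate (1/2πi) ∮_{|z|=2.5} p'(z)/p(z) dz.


The zeros of p are: (3 + 3i), (3 - 3i), (-3 + 3i), (-3 - 3i), -1, (1 + 2i), (1 - 2i).
Their magnitudes are: 4.243, 4.243, 4.243, 4.243, 1, 2.236, 2.236.
Zeros with |z| < R = 2.5: -1, (1 + 2i), (1 - 2i).
Count = 3.
By the argument principle, (1/2πi) ∮_{|z|=R} p'(z)/p(z) dz equals exactly this count.

Number of zeros inside |z| < 2.5: 3.


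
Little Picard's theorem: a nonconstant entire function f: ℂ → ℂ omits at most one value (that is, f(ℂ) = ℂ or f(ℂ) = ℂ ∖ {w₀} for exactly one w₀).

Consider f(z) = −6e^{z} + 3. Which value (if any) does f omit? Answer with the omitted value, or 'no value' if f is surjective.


Little Picard bounds the complement of f(ℂ) to at most one point.
e^{z} is never zero on ℂ, so -6·e^{z} takes every value in ℂ ∖ {0}. Adding 3 shifts the range to ℂ ∖ {3}. Thus f omits exactly the value 3.

Omitted value: 3.


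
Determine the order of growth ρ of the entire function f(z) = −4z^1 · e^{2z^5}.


M(r) = max_{|z|=r} |-4|·|z|^1·|e^{2z^5}| = 4·r^1 · e^{2r^5} (the factors attain their maxima compatibly on |z|=r). Then log M(r) = log 4 + 1·log r + 2r^5, dominated by the last term, so log log M(r) ~ 5·log r. The polynomial factor -4z^1 contributes only a log r term and does not affect the order. ρ = 5.
Therefore ρ = 5.

Order ρ = 5.


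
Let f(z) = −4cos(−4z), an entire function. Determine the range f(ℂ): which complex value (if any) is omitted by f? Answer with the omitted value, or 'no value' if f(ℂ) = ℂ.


Little Picard bounds the complement of f(ℂ) to at most one point.
cos is entire and surjective onto ℂ: for every w ∈ ℂ, cos(ζ) = w has a solution ζ ∈ ℂ (e.g., via the complex inverse arccos). With ζ = −4z this gives z = ζ/(-4). Then -4·cos(−4z) takes every value in -4·ℂ = ℂ, and adding 0 is a bijection of ℂ. So f is surjective and omits no value. (Note: only on the real line is cos bounded by [−1, 1].)

Omitted value: no value.


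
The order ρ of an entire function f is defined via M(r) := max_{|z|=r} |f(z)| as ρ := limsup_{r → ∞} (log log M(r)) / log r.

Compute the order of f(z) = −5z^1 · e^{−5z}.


M(r) = max_{|z|=r} |-5|·|z|^1·|e^{−5z}| = 5·r^1 · e^{5r^1} (the factors attain their maxima compatibly on |z|=r). Then log M(r) = log 5 + 1·log r + 5r^1, dominated by the last term, so log log M(r) ~ 1·log r. The polynomial factor -5z^1 contributes only a log r term and does not affect the order. ρ = 1.
Therefore ρ = 1.

Order ρ = 1.


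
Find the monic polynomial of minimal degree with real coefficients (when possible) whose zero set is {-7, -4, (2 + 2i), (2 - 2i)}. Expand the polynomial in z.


The polynomial is p(z) = ∏_{α ∈ S} (z − α), where S = {-7, -4, (2 + 2i), (2 - 2i)}.
Expanding the product yields: p(z) = z^4 + 7·z^3 -8·z^2 -24·z + 224.
Note conjugate pairs combine to real quadratics: (z − (2+2i))(z − (2−2i)) = z² − 4z + 8.
The resulting polynomial has degree 4 and real coefficients as required.

p(z) = z^4 + 7·z^3 -8·z^2 -24·z + 224.


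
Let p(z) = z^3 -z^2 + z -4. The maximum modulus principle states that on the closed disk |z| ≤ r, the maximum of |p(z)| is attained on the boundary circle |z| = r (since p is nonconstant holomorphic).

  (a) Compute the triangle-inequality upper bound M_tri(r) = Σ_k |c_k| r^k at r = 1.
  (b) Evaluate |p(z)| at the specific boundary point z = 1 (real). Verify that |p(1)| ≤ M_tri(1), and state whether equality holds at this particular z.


Coefficients: c_0 = -4, c_1 = 1, c_2 = -1, c_3 = 1. Radius r = 1.
Part (a). Triangle bound: M_tri(r) = Σ_k |c_k| r^k
  = |-4|·1^0 + |1|·1^1 + |-1|·1^2 + |1|·1^3
  = 4 + 1 + 1 + 1 = 7.
This bounds M(r) := max_{|z|=r} |p(z)| from above; equality holds iff all terms c_k z^k can be made to align in phase at a single z on |z|=r.
Part (b). At z = 1 (real, on the circle |z| = r):
  p(1) = (-4)·1^0 + (1)·1^1 + (-1)·1^2 + (1)·1^3 = -3.
  |p(1)| = 3.
Check: |p(1)| = 3 ≤ 7 = M_tri(1). ✓ Equality does not hold at z = 1 (the coefficients have mixed signs, so the terms do not all align in phase there).

M_tri(1) = 7; |p(1)| = 3; equality at z=1: no.


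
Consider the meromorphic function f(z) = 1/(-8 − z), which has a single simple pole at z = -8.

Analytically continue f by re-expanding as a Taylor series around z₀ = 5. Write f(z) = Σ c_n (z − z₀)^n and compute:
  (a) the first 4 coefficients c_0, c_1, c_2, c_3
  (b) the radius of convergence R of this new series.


Let w = z − z₀, so z = z₀ + w.
Then -8 − z = -8 − (z₀ + w) = (-8 − z₀) − w = -13 − w.
f(z) = 1/(-13 − w) = (1/(-13)) · 1/(1 − w/(-13)) = Σ_{n≥0} w^n / (-13)^(n+1).
So c_n = 1/(-13)^(n+1):
  c_0 = 1/(-13)^1 = -1/13.
  c_1 = 1/(-13)^2 = 1/169.
  c_2 = 1/(-13)^3 = -1/2197.
  c_3 = 1/(-13)^4 = 1/28561.
The series is valid for |w/d| < 1, i.e. |z − z₀| < |d|.
Radius of convergence: R = |-8 − z₀| = |-13| = 13 (distance from z₀ to the singularity z = -8).

c_0 = -1/13, c_1 = 1/169, c_2 = -1/2197, c_3 = 1/28561; R = 13.


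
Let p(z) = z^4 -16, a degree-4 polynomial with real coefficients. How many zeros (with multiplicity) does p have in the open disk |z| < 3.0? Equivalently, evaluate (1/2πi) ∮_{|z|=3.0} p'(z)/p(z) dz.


The zeros of p are: (0 + 2i), (0 - 2i), 2, -2.
Their magnitudes are: 2, 2, 2, 2.
Zeros with |z| < R = 3.0: (0 + 2i), (0 - 2i), 2, -2.
Count = 4.
By the argument principle, (1/2πi) ∮_{|z|=R} p'(z)/p(z) dz equals exactly this count.

Number of zeros inside |z| < 3.0: 4.


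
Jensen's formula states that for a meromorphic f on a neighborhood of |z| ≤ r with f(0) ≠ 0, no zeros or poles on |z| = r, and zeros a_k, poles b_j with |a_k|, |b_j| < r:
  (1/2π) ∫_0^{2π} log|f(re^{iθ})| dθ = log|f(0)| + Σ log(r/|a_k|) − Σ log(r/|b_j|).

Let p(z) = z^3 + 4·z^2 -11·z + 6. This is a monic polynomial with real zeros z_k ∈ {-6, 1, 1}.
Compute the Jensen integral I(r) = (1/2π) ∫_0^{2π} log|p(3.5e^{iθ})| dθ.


Zeros: -6, 1, 1; r = 3.5.
Inside |z| < r: 1, 1. Outside (|z| ≥ r): -6.
p(0) = 6, so log|p(0)| = log(6) = 1.7918.
Apply Jensen: I(r) = log|p(0)| + Σ_k log(r/|z_k|), summed over zeros inside |z| < r.
  log(r/|z_k|) for z_k = 1: log(3.5/1) = 1.2528
  log(r/|z_k|) for z_k = 1: log(3.5/1) = 1.2528
  Outside zeros (-6) contribute nothing to the Jensen sum.
Sum over inside zeros: 2.5055.
I(r) = log|p(0)| + (inside sum) = 1.7918 + 2.5055 = 4.2973.
Note: since some zeros are outside |z| ≤ r, the simplified n·log(r) form does NOT apply — only the inside zeros contribute.

I(r) ≈ 4.2973.


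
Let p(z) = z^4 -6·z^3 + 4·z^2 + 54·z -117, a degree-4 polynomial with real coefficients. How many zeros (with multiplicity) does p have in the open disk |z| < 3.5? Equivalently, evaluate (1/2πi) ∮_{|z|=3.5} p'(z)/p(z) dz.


The zeros of p are: (3 + 2i), (3 - 2i), 3, -3.
Their magnitudes are: 3.606, 3.606, 3, 3.
Zeros with |z| < R = 3.5: 3, -3.
Count = 2.
By the argument principle, (1/2πi) ∮_{|z|=R} p'(z)/p(z) dz equals exactly this count.

Number of zeros inside |z| < 3.5: 2.


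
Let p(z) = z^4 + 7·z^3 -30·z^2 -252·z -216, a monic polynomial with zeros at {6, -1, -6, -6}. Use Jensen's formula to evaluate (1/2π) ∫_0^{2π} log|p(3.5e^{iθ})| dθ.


Zeros: -6, -6, -1, 6; r = 3.5.
Inside |z| < r: -1. Outside (|z| ≥ r): -6, -6, 6.
p(0) = -216, so log|p(0)| = log(216) = 5.3753.
Apply Jensen: I(r) = log|p(0)| + Σ_k log(r/|z_k|), summed over zeros inside |z| < r.
  log(r/|z_k|) for z_k = -1: log(3.5/1) = 1.2528
  Outside zeros (-6, -6, 6) contribute nothing to the Jensen sum.
Sum over inside zeros: 1.2528.
I(r) = log|p(0)| + (inside sum) = 5.3753 + 1.2528 = 6.6280.
Note: since some zeros are outside |z| ≤ r, the simplified n·log(r) form does NOT apply — only the inside zeros contribute.

I(r) ≈ 6.6280.


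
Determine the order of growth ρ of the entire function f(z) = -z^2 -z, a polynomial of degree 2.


|f(z)| ≤ Σ|c_k|·r^k = O(r^2) as r → ∞. Polynomial growth is O(e^{r^ε}) for every ε > 0 (since r^2/e^{r^ε} → 0), so ρ ≤ ε for all ε > 0, i.e. ρ = 0. Every nonconstant polynomial has order 0.
Therefore ρ = 0.

Order ρ = 0.


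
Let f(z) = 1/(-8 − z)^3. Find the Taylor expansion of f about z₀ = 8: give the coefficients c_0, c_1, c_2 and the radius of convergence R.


Let w = z − z₀, so z = z₀ + w.
Then -8 − z = -8 − (z₀ + w) = (-8 − z₀) − w = -16 − w.
f(z) = 1/(-16 − w)^3 = (1/(-16)^3) · (1 − w/(-16))^{−3}.
By the binomial series (1−u)^{−3} = Σ_{n≥0} C(n+2, 2) u^n for |u|<1, with u = w/(-16):
  c_n = C(n+2, 2) / (-16)^(n+3).
  c_0 = 1/(-16)^3 = -1/4096.
  c_1 = 3/(-16)^4 = 3/65536.
  c_2 = 6/(-16)^5 = -3/524288.
The series is valid for |w/d| < 1, i.e. |z − z₀| < |d|.
Radius of convergence: R = |-8 − z₀| = |-16| = 16 (distance from z₀ to the singularity z = -8).

c_0 = -1/4096, c_1 = 3/65536, c_2 = -3/524288; R = 16.


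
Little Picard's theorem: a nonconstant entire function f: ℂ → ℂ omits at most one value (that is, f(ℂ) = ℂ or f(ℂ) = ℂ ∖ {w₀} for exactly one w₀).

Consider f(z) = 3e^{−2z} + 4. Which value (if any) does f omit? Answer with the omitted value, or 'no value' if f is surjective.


Little Picard bounds the complement of f(ℂ) to at most one point.
e^{−2z} is never zero on ℂ, so 3·e^{−2z} takes every value in ℂ ∖ {0}. Adding 4 shifts the range to ℂ ∖ {4}. Thus f omits exactly the value 4.

Omitted value: 4.


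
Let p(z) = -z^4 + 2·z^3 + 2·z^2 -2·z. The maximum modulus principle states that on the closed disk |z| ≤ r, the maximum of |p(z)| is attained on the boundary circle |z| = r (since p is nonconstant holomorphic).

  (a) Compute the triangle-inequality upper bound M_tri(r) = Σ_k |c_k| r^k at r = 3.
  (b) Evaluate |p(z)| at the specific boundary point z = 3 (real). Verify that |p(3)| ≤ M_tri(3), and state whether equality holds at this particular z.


Coefficients: c_0 = 0, c_1 = -2, c_2 = 2, c_3 = 2, c_4 = -1. Radius r = 3.
Part (a). Triangle bound: M_tri(r) = Σ_k |c_k| r^k
  = |0|·3^0 + |-2|·3^1 + |2|·3^2 + |2|·3^3 + |-1|·3^4
  = 0 + 6 + 18 + 54 + 81 = 159.
This bounds M(r) := max_{|z|=r} |p(z)| from above; equality holds iff all terms c_k z^k can be made to align in phase at a single z on |z|=r.
Part (b). At z = 3 (real, on the circle |z| = r):
  p(3) = (0)·3^0 + (-2)·3^1 + (2)·3^2 + (2)·3^3 + (-1)·3^4 = -15.
  |p(3)| = 15.
Check: |p(3)| = 15 ≤ 159 = M_tri(3). ✓ Equality does not hold at z = 3 (the coefficients have mixed signs, so the terms do not all align in phase there).

M_tri(3) = 159; |p(3)| = 15; equality at z=3: no.


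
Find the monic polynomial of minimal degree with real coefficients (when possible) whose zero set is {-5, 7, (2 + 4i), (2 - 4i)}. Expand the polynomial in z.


The polynomial is p(z) = ∏_{α ∈ S} (z − α), where S = {-5, 7, (2 + 4i), (2 - 4i)}.
Expanding the product yields: p(z) = z^4 -6·z^3 -7·z^2 + 100·z -700.
Note conjugate pairs combine to real quadratics: (z − (2+4i))(z − (2−4i)) = z² − 4z + 20.
The resulting polynomial has degree 4 and real coefficients as required.

p(z) = z^4 -6·z^3 -7·z^2 + 100·z -700.


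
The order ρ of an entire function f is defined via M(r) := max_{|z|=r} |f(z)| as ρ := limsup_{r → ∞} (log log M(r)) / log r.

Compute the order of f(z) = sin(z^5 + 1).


Write sin(w) = (e^{iw} ± e^{−iw})/(2 or 2i), so |sin(w)| ≤ e^{|w|}. With w = z^5 + 1, |w| ≤ 1r^5 + 1 on |z|=r, giving M(r) ≤ e^{1r^5 + 1} and ρ ≤ 5. For the lower bound, choose z on |z|=r with 1z^5 purely imaginary of modulus 1r^5; then |sin(z^5 + 1)| grows like e^{1r^5}/2, so ρ ≥ 5. Hence ρ = 5.
Therefore ρ = 5.

Order ρ = 5.


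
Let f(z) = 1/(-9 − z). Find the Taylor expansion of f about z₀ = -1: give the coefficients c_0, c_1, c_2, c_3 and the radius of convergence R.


Let w = z − z₀, so z = z₀ + w.
Then -9 − z = -9 − (z₀ + w) = (-9 − z₀) − w = -8 − w.
f(z) = 1/(-8 − w) = (1/(-8)) · 1/(1 − w/(-8)) = Σ_{n≥0} w^n / (-8)^(n+1).
So c_n = 1/(-8)^(n+1):
  c_0 = 1/(-8)^1 = -1/8.
  c_1 = 1/(-8)^2 = 1/64.
  c_2 = 1/(-8)^3 = -1/512.
  c_3 = 1/(-8)^4 = 1/4096.
The series is valid for |w/d| < 1, i.e. |z − z₀| < |d|.
Radius of convergence: R = |-9 − z₀| = |-8| = 8 (distance from z₀ to the singularity z = -9).

c_0 = -1/8, c_1 = 1/64, c_2 = -1/512, c_3 = 1/4096; R = 8.


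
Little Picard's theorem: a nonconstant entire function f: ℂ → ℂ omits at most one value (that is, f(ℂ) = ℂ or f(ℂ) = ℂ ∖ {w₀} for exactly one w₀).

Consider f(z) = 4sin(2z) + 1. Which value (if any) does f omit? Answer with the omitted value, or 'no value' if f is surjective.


Little Picard bounds the complement of f(ℂ) to at most one point.
sin is entire and surjective onto ℂ: for every w ∈ ℂ, sin(ζ) = w has a solution ζ ∈ ℂ (e.g., via the complex inverse arcsin). With ζ = 2z this gives z = ζ/(2). Then 4·sin(2z) takes every value in 4·ℂ = ℂ, and adding 1 is a bijection of ℂ. So f is surjective and omits no value. (Note: only on the real line is sin bounded by [−1, 1].)

Omitted value: no value.


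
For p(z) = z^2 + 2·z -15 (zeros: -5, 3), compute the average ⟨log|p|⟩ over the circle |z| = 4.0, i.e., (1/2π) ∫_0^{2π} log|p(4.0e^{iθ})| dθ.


Zeros: -5, 3; r = 4.0.
Inside |z| < r: 3. Outside (|z| ≥ r): -5.
p(0) = -15, so log|p(0)| = log(15) = 2.7081.
Apply Jensen: I(r) = log|p(0)| + Σ_k log(r/|z_k|), summed over zeros inside |z| < r.
  log(r/|z_k|) for z_k = 3: log(4.0/3) = 0.2877
  Outside zeros (-5) contribute nothing to the Jensen sum.
Sum over inside zeros: 0.2877.
I(r) = log|p(0)| + (inside sum) = 2.7081 + 0.2877 = 2.9957.
Note: since some zeros are outside |z| ≤ r, the simplified n·log(r) form does NOT apply — only the inside zeros contribute.

I(r) ≈ 2.9957.


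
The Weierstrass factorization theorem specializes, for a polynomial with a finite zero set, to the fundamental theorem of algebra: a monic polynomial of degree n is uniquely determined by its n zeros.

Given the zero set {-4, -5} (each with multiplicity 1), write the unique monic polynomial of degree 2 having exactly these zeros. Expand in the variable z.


The polynomial is p(z) = ∏_{α ∈ S} (z − α), where S = {-4, -5}.
Expanding the product yields: p(z) = z^2 + 9·z + 20.
The resulting polynomial has degree 2 and real coefficients as required.

p(z) = z^2 + 9·z + 20.


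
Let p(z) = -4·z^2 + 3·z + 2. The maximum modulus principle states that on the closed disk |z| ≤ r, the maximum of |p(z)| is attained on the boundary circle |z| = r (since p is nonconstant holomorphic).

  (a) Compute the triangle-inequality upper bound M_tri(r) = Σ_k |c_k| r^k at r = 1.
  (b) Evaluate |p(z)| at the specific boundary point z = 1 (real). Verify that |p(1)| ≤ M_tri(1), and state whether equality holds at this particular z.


Coefficients: c_0 = 2, c_1 = 3, c_2 = -4. Radius r = 1.
Part (a). Triangle bound: M_tri(r) = Σ_k |c_k| r^k
  = |2|·1^0 + |3|·1^1 + |-4|·1^2
  = 2 + 3 + 4 = 9.
This bounds M(r) := max_{|z|=r} |p(z)| from above; equality holds iff all terms c_k z^k can be made to align in phase at a single z on |z|=r.
Part (b). At z = 1 (real, on the circle |z| = r):
  p(1) = (2)·1^0 + (3)·1^1 + (-4)·1^2 = 1.
  |p(1)| = 1.
Check: |p(1)| = 1 ≤ 9 = M_tri(1). ✓ Equality does not hold at z = 1 (the coefficients have mixed signs, so the terms do not all align in phase there).

M_tri(1) = 9; |p(1)| = 1; equality at z=1: no.


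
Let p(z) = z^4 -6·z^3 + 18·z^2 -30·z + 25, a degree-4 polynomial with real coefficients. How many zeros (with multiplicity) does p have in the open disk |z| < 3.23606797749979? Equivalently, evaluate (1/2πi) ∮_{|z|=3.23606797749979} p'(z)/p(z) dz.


The zeros of p are: (1 + 2i), (1 - 2i), (2 + 1i), (2 - 1i).
Their magnitudes are: 2.236, 2.236, 2.236, 2.236.
Zeros with |z| < R = 3.23606797749979: (1 + 2i), (1 - 2i), (2 + 1i), (2 - 1i).
Count = 4.
By the argument principle, (1/2πi) ∮_{|z|=R} p'(z)/p(z) dz equals exactly this count.

Number of zeros inside |z| < 3.23606797749979: 4.


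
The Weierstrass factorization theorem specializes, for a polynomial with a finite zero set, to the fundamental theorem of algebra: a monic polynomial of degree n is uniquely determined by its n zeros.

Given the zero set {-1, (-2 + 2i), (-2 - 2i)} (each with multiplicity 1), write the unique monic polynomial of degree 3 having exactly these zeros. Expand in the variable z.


The polynomial is p(z) = ∏_{α ∈ S} (z − α), where S = {-1, (-2 + 2i), (-2 - 2i)}.
Expanding the product yields: p(z) = z^3 + 5·z^2 + 12·z + 8.
Note conjugate pairs combine to real quadratics: (z − (-2+2i))(z − (-2−2i)) = z² + 4z + 8.
The resulting polynomial has degree 3 and real coefficients as required.

p(z) = z^3 + 5·z^2 + 12·z + 8.


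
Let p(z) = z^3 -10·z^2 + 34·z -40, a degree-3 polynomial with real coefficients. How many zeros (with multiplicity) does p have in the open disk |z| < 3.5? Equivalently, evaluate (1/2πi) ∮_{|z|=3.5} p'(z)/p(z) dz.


The zeros of p are: 4, (3 + 1i), (3 - 1i).
Their magnitudes are: 4, 3.162, 3.162.
Zeros with |z| < R = 3.5: (3 + 1i), (3 - 1i).
Count = 2.
By the argument principle, (1/2πi) ∮_{|z|=R} p'(z)/p(z) dz equals exactly this count.

Number of zeros inside |z| < 3.5: 2.


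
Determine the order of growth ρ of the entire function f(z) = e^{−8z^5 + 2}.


|e^{−8z^5 + 2}| = e^{Re(-8·z^5) + 2} ≤ e^{8|z|^5 + 2} = e^{8r^5 + 2} on |z| = r, so ρ ≤ 5. Choosing z on |z|=r so that -8·z^5 is real positive (always possible by picking arg z appropriately) gives |f(z)| = e^{8r^5 + 2}, matching the bound. The additive constant 2 does not affect log log M(r) ~ 5·log r. Hence ρ = 5.
Therefore ρ = 5.

Order ρ = 5.


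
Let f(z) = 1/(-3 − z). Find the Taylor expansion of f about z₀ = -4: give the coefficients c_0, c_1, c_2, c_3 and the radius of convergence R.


Let w = z − z₀, so z = z₀ + w.
Then -3 − z = -3 − (z₀ + w) = (-3 − z₀) − w = 1 − w.
f(z) = 1/(1 − w) = (1/(1)) · 1/(1 − w/(1)) = Σ_{n≥0} w^n / (1)^(n+1).
So c_n = 1/(1)^(n+1):
  c_0 = 1/(1)^1 = 1.
  c_1 = 1/(1)^2 = 1.
  c_2 = 1/(1)^3 = 1.
  c_3 = 1/(1)^4 = 1.
The series is valid for |w/d| < 1, i.e. |z − z₀| < |d|.
Radius of convergence: R = |-3 − z₀| = |1| = 1 (distance from z₀ to the singularity z = -3).

c_0 = 1, c_1 = 1, c_2 = 1, c_3 = 1; R = 1.


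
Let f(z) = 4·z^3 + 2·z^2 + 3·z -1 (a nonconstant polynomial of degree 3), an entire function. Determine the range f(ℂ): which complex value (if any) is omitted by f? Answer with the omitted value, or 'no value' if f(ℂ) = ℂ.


Little Picard bounds the complement of f(ℂ) to at most one point.
For every w ∈ ℂ, the equation p(z) − w = 0 is a nonconstant polynomial in z and hence has at least one root by the fundamental theorem of algebra. So p is surjective onto ℂ, omitting no value.

Omitted value: no value.


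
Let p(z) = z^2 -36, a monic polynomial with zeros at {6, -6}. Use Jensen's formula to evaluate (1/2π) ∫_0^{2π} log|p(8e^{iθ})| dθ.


Zeros: -6, 6; r = 8.
Inside |z| < r: -6, 6. Outside (|z| ≥ r): ∅.
p(0) = -36, so log|p(0)| = log(36) = 3.5835.
Apply Jensen: I(r) = log|p(0)| + Σ_k log(r/|z_k|), summed over zeros inside |z| < r.
  log(r/|z_k|) for z_k = 6: log(8/6) = 0.2877
  log(r/|z_k|) for z_k = -6: log(8/6) = 0.2877
Sum over inside zeros: 0.5754.
I(r) = log|p(0)| + (inside sum) = 3.5835 + 0.5754 = 4.1589.
Closed form (all zeros inside, monic): I(r) = n·log(r) = 2·log(8) = 4.1589. ✓

I(r) ≈ 4.1589.


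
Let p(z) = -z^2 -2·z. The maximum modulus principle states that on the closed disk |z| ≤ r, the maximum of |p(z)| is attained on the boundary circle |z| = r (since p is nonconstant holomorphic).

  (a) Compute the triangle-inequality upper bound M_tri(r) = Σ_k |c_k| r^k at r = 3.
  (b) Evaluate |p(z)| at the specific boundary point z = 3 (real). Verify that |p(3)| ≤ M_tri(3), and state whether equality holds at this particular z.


Coefficients: c_0 = 0, c_1 = -2, c_2 = -1. Radius r = 3.
Part (a). Triangle bound: M_tri(r) = Σ_k |c_k| r^k
  = |0|·3^0 + |-2|·3^1 + |-1|·3^2
  = 0 + 6 + 9 = 15.
This bounds M(r) := max_{|z|=r} |p(z)| from above; equality holds iff all terms c_k z^k can be made to align in phase at a single z on |z|=r.
Part (b). At z = 3 (real, on the circle |z| = r):
  p(3) = (0)·3^0 + (-2)·3^1 + (-1)·3^2 = -15.
  |p(3)| = 15.
Since all nonzero coefficients share the same sign, |p(3)| = 15 = M_tri(3); the triangle bound is attained at z = 3, so in fact M(r) = 15.

M_tri(3) = 15; |p(3)| = 15; equality at z=3: yes.


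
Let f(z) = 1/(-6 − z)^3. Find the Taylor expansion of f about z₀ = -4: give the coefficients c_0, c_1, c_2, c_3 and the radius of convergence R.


Let w = z − z₀, so z = z₀ + w.
Then -6 − z = -6 − (z₀ + w) = (-6 − z₀) − w = -2 − w.
f(z) = 1/(-2 − w)^3 = (1/(-2)^3) · (1 − w/(-2))^{−3}.
By the binomial series (1−u)^{−3} = Σ_{n≥0} C(n+2, 2) u^n for |u|<1, with u = w/(-2):
  c_n = C(n+2, 2) / (-2)^(n+3).
  c_0 = 1/(-2)^3 = -1/8.
  c_1 = 3/(-2)^4 = 3/16.
  c_2 = 6/(-2)^5 = -3/16.
  c_3 = 10/(-2)^6 = 5/32.
The series is valid for |w/d| < 1, i.e. |z − z₀| < |d|.
Radius of convergence: R = |-6 − z₀| = |-2| = 2 (distance from z₀ to the singularity z = -6).

c_0 = -1/8, c_1 = 3/16, c_2 = -3/16, c_3 = 5/32; R = 2.


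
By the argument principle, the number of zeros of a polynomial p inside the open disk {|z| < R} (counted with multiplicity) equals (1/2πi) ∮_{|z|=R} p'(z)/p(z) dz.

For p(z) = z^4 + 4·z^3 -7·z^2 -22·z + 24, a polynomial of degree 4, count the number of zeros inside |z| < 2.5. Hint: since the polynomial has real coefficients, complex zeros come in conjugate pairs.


The zeros of p are: 2, 1, -4, -3.
Their magnitudes are: 2, 1, 4, 3.
Zeros with |z| < R = 2.5: 2, 1.
Count = 2.
By the argument principle, (1/2πi) ∮_{|z|=R} p'(z)/p(z) dz equals exactly this count.

Number of zeros inside |z| < 2.5: 2.


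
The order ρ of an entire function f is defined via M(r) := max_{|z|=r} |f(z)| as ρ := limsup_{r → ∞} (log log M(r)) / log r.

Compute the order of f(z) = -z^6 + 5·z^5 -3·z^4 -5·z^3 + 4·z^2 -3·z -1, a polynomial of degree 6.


|f(z)| ≤ Σ|c_k|·r^k = O(r^6) as r → ∞. Polynomial growth is O(e^{r^ε}) for every ε > 0 (since r^6/e^{r^ε} → 0), so ρ ≤ ε for all ε > 0, i.e. ρ = 0. Every nonconstant polynomial has order 0.
Therefore ρ = 0.

Order ρ = 0.


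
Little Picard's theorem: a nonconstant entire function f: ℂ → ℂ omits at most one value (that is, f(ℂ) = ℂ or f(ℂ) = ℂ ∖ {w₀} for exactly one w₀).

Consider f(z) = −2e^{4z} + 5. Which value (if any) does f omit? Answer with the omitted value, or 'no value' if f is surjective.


Little Picard bounds the complement of f(ℂ) to at most one point.
e^{4z} is never zero on ℂ, so -2·e^{4z} takes every value in ℂ ∖ {0}. Adding 5 shifts the range to ℂ ∖ {5}. Thus f omits exactly the value 5.

Omitted value: 5.


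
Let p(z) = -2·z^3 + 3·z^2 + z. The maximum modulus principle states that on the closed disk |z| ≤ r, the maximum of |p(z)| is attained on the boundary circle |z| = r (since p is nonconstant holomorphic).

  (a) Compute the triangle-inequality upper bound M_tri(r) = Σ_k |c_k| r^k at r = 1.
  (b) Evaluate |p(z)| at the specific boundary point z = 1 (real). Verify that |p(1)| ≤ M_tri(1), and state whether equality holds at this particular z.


Coefficients: c_0 = 0, c_1 = 1, c_2 = 3, c_3 = -2. Radius r = 1.
Part (a). Triangle bound: M_tri(r) = Σ_k |c_k| r^k
  = |0|·1^0 + |1|·1^1 + |3|·1^2 + |-2|·1^3
  = 0 + 1 + 3 + 2 = 6.
This bounds M(r) := max_{|z|=r} |p(z)| from above; equality holds iff all terms c_k z^k can be made to align in phase at a single z on |z|=r.
Part (b). At z = 1 (real, on the circle |z| = r):
  p(1) = (0)·1^0 + (1)·1^1 + (3)·1^2 + (-2)·1^3 = 2.
  |p(1)| = 2.
Check: |p(1)| = 2 ≤ 6 = M_tri(1). ✓ Equality does not hold at z = 1 (the coefficients have mixed signs, so the terms do not all align in phase there).

M_tri(1) = 6; |p(1)| = 2; equality at z=1: no.


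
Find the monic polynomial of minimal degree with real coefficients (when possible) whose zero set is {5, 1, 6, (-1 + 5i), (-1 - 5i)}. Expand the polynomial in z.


The polynomial is p(z) = ∏_{α ∈ S} (z − α), where S = {5, 1, 6, (-1 + 5i), (-1 - 5i)}.
Expanding the product yields: p(z) = z^5 -10·z^4 + 43·z^3 -260·z^2 + 1006·z -780.
Note conjugate pairs combine to real quadratics: (z − (-1+5i))(z − (-1−5i)) = z² + 2z + 26.
The resulting polynomial has degree 5 and real coefficients as required.

p(z) = z^5 -10·z^4 + 43·z^3 -260·z^2 + 1006·z -780.


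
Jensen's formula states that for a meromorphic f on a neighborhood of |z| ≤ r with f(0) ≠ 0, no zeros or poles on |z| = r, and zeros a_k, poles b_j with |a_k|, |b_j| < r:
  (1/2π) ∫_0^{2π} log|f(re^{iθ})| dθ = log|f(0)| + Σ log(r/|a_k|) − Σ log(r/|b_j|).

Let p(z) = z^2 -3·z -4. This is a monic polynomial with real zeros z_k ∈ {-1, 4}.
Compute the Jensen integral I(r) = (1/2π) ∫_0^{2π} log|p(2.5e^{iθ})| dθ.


Zeros: -1, 4; r = 2.5.
Inside |z| < r: -1. Outside (|z| ≥ r): 4.
p(0) = -4, so log|p(0)| = log(4) = 1.3863.
Apply Jensen: I(r) = log|p(0)| + Σ_k log(r/|z_k|), summed over zeros inside |z| < r.
  log(r/|z_k|) for z_k = -1: log(2.5/1) = 0.9163
  Outside zeros (4) contribute nothing to the Jensen sum.
Sum over inside zeros: 0.9163.
I(r) = log|p(0)| + (inside sum) = 1.3863 + 0.9163 = 2.3026.
Note: since some zeros are outside |z| ≤ r, the simplified n·log(r) form does NOT apply — only the inside zeros contribute.

I(r) ≈ 2.3026.


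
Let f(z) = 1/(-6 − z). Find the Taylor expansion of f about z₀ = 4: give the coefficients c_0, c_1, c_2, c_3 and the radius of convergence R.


Let w = z − z₀, so z = z₀ + w.
Then -6 − z = -6 − (z₀ + w) = (-6 − z₀) − w = -10 − w.
f(z) = 1/(-10 − w) = (1/(-10)) · 1/(1 − w/(-10)) = Σ_{n≥0} w^n / (-10)^(n+1).
So c_n = 1/(-10)^(n+1):
  c_0 = 1/(-10)^1 = -1/10.
  c_1 = 1/(-10)^2 = 1/100.
  c_2 = 1/(-10)^3 = -1/1000.
  c_3 = 1/(-10)^4 = 1/10000.
The series is valid for |w/d| < 1, i.e. |z − z₀| < |d|.
Radius of convergence: R = |-6 − z₀| = |-10| = 10 (distance from z₀ to the singularity z = -6).

c_0 = -1/10, c_1 = 1/100, c_2 = -1/1000, c_3 = 1/10000; R = 10.


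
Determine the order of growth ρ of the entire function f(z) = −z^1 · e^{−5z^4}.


M(r) = max_{|z|=r} |-1|·|z|^1·|e^{−5z^4}| = 1·r^1 · e^{5r^4} (the factors attain their maxima compatibly on |z|=r). Then log M(r) = log 1 + 1·log r + 5r^4, dominated by the last term, so log log M(r) ~ 4·log r. The polynomial factor -1z^1 contributes only a log r term and does not affect the order. ρ = 4.
Therefore ρ = 4.

Order ρ = 4.


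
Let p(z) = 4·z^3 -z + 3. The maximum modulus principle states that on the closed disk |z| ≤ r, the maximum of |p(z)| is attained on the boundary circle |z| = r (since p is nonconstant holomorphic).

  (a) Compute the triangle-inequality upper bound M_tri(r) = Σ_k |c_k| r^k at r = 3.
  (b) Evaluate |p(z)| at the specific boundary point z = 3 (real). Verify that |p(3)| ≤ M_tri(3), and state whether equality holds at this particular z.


Coefficients: c_0 = 3, c_1 = -1, c_2 = 0, c_3 = 4. Radius r = 3.
Part (a). Triangle bound: M_tri(r) = Σ_k |c_k| r^k
  = |3|·3^0 + |-1|·3^1 + |0|·3^2 + |4|·3^3
  = 3 + 3 + 0 + 108 = 114.
This bounds M(r) := max_{|z|=r} |p(z)| from above; equality holds iff all terms c_k z^k can be made to align in phase at a single z on |z|=r.
Part (b). At z = 3 (real, on the circle |z| = r):
  p(3) = (3)·3^0 + (-1)·3^1 + (0)·3^2 + (4)·3^3 = 108.
  |p(3)| = 108.
Check: |p(3)| = 108 ≤ 114 = M_tri(3). ✓ Equality does not hold at z = 3 (the coefficients have mixed signs, so the terms do not all align in phase there).

M_tri(3) = 114; |p(3)| = 108; equality at z=3: no.


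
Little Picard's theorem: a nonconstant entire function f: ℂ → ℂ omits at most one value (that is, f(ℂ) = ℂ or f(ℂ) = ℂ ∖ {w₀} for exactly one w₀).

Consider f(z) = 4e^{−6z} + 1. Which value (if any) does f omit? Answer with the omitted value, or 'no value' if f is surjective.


Little Picard bounds the complement of f(ℂ) to at most one point.
e^{−6z} is never zero on ℂ, so 4·e^{−6z} takes every value in ℂ ∖ {0}. Adding 1 shifts the range to ℂ ∖ {1}. Thus f omits exactly the value 1.

Omitted value: 1.


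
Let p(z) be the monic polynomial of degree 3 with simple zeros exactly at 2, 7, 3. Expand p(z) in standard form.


The polynomial is p(z) = ∏_{α ∈ S} (z − α), where S = {2, 7, 3}.
Expanding the product yields: p(z) = z^3 -12·z^2 + 41·z -42.
The resulting polynomial has degree 3 and real coefficients as required.

p(z) = z^3 -12·z^2 + 41·z -42.


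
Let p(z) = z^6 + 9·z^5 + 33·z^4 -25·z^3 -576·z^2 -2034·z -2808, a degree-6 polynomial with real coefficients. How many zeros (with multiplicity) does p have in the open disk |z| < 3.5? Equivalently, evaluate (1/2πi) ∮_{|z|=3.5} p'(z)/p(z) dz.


The zeros of p are: -3, (-2 + 3i), (-2 - 3i), (-3 + 3i), (-3 - 3i), 4.
Their magnitudes are: 3, 3.606, 3.606, 4.243, 4.243, 4.
Zeros with |z| < R = 3.5: -3.
Count = 1.
By the argument principle, (1/2πi) ∮_{|z|=R} p'(z)/p(z) dz equals exactly this count.

Number of zeros inside |z| < 3.5: 1.


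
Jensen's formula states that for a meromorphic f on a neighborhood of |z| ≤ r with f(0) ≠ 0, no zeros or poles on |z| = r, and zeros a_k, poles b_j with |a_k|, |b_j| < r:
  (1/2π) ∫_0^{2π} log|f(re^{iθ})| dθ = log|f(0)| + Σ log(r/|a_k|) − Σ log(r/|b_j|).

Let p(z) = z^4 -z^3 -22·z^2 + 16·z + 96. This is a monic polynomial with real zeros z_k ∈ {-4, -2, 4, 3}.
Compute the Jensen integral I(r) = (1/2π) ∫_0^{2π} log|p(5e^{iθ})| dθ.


Zeros: -4, -2, 3, 4; r = 5.
Inside |z| < r: -4, -2, 3, 4. Outside (|z| ≥ r): ∅.
p(0) = 96, so log|p(0)| = log(96) = 4.5643.
Apply Jensen: I(r) = log|p(0)| + Σ_k log(r/|z_k|), summed over zeros inside |z| < r.
  log(r/|z_k|) for z_k = -4: log(5/4) = 0.2231
  log(r/|z_k|) for z_k = -2: log(5/2) = 0.9163
  log(r/|z_k|) for z_k = 4: log(5/4) = 0.2231
  log(r/|z_k|) for z_k = 3: log(5/3) = 0.5108
Sum over inside zeros: 1.8734.
I(r) = log|p(0)| + (inside sum) = 4.5643 + 1.8734 = 6.4378.
Closed form (all zeros inside, monic): I(r) = n·log(r) = 4·log(5) = 6.4378. ✓

I(r) ≈ 6.4378.


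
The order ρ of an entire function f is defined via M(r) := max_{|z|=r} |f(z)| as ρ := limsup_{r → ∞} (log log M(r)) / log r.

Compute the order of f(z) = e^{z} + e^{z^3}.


Each summand is entire of order 1 and 3 respectively (as in the single-exponential case). The order of a sum is at most the max of the orders, so ρ ≤ 3. For the lower bound: on |z|=r choose arg z so that 1z^3 is real positive; then |e^{1z^3}| = e^{1r^3} while |e^{1z}| ≤ e^{1r^1} = o(e^{1r^3}). So |f| ≥ e^{1r^3}(1 − o(1)) and ρ ≥ 3. Hence ρ = max(1, 3) = 3.
Therefore ρ = 3.

Order ρ = 3.


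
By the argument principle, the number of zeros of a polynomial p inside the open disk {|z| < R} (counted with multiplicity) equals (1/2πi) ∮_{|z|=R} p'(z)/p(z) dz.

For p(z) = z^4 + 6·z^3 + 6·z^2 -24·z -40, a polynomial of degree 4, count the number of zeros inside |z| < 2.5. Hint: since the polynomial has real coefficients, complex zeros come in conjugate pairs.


The zeros of p are: 2, -2, (-3 + 1i), (-3 - 1i).
Their magnitudes are: 2, 2, 3.162, 3.162.
Zeros with |z| < R = 2.5: 2, -2.
Count = 2.
By the argument principle, (1/2πi) ∮_{|z|=R} p'(z)/p(z) dz equals exactly this count.

Number of zeros inside |z| < 2.5: 2.


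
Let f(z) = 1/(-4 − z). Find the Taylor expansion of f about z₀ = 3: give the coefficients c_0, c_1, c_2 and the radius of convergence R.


Let w = z − z₀, so z = z₀ + w.
Then -4 − z = -4 − (z₀ + w) = (-4 − z₀) − w = -7 − w.
f(z) = 1/(-7 − w) = (1/(-7)) · 1/(1 − w/(-7)) = Σ_{n≥0} w^n / (-7)^(n+1).
So c_n = 1/(-7)^(n+1):
  c_0 = 1/(-7)^1 = -1/7.
  c_1 = 1/(-7)^2 = 1/49.
  c_2 = 1/(-7)^3 = -1/343.
The series is valid for |w/d| < 1, i.e. |z − z₀| < |d|.
Radius of convergence: R = |-4 − z₀| = |-7| = 7 (distance from z₀ to the singularity z = -4).

c_0 = -1/7, c_1 = 1/49, c_2 = -1/343; R = 7.


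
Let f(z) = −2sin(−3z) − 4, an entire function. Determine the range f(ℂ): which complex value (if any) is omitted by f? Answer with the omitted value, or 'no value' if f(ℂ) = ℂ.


Little Picard bounds the complement of f(ℂ) to at most one point.
sin is entire and surjective onto ℂ: for every w ∈ ℂ, sin(ζ) = w has a solution ζ ∈ ℂ (e.g., via the complex inverse arcsin). With ζ = −3z this gives z = ζ/(-3). Then -2·sin(−3z) takes every value in -2·ℂ = ℂ, and adding -4 is a bijection of ℂ. So f is surjective and omits no value. (Note: only on the real line is sin bounded by [−1, 1].)

Omitted value: no value.


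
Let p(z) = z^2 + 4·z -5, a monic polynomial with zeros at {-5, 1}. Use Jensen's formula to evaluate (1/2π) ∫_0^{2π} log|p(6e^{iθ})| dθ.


Zeros: -5, 1; r = 6.
Inside |z| < r: -5, 1. Outside (|z| ≥ r): ∅.
p(0) = -5, so log|p(0)| = log(5) = 1.6094.
Apply Jensen: I(r) = log|p(0)| + Σ_k log(r/|z_k|), summed over zeros inside |z| < r.
  log(r/|z_k|) for z_k = -5: log(6/5) = 0.1823
  log(r/|z_k|) for z_k = 1: log(6/1) = 1.7918
Sum over inside zeros: 1.9741.
I(r) = log|p(0)| + (inside sum) = 1.6094 + 1.9741 = 3.5835.
Closed form (all zeros inside, monic): I(r) = n·log(r) = 2·log(6) = 3.5835. ✓

I(r) ≈ 3.5835.


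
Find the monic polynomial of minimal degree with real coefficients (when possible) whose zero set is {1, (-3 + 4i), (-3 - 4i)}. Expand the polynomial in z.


The polynomial is p(z) = ∏_{α ∈ S} (z − α), where S = {1, (-3 + 4i), (-3 - 4i)}.
Expanding the product yields: p(z) = z^3 + 5·z^2 + 19·z -25.
Note conjugate pairs combine to real quadratics: (z − (-3+4i))(z − (-3−4i)) = z² + 6z + 25.
The resulting polynomial has degree 3 and real coefficients as required.

p(z) = z^3 + 5·z^2 + 19·z -25.


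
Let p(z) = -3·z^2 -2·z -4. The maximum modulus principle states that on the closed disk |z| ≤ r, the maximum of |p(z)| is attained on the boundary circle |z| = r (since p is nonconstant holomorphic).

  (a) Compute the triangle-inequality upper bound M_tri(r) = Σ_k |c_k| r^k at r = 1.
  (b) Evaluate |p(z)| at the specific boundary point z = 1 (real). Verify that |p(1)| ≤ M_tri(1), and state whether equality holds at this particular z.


Coefficients: c_0 = -4, c_1 = -2, c_2 = -3. Radius r = 1.
Part (a). Triangle bound: M_tri(r) = Σ_k |c_k| r^k
  = |-4|·1^0 + |-2|·1^1 + |-3|·1^2
  = 4 + 2 + 3 = 9.
This bounds M(r) := max_{|z|=r} |p(z)| from above; equality holds iff all terms c_k z^k can be made to align in phase at a single z on |z|=r.
Part (b). At z = 1 (real, on the circle |z| = r):
  p(1) = (-4)·1^0 + (-2)·1^1 + (-3)·1^2 = -9.
  |p(1)| = 9.
Since all nonzero coefficients share the same sign, |p(1)| = 9 = M_tri(1); the triangle bound is attained at z = 1, so in fact M(r) = 9.

M_tri(1) = 9; |p(1)| = 9; equality at z=1: yes.
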